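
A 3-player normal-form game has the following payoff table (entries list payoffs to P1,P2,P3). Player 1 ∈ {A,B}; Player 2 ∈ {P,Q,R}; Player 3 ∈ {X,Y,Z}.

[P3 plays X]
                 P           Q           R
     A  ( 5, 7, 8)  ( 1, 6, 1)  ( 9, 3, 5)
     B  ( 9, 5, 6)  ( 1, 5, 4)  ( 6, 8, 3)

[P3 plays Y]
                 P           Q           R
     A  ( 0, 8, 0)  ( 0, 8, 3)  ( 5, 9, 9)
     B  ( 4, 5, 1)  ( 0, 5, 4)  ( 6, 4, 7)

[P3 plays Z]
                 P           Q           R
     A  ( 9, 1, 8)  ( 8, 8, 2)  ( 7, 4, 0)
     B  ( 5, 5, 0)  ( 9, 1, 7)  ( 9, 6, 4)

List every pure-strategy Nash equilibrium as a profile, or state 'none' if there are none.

(A,P,X): not NE [P1→B gives 9>5]
(A,P,Y): not NE [P1→B gives 4>0; P2→R gives 9>8; P3→Z gives 8>0]
(A,P,Z): not NE [P2→Q gives 8>1]
(A,Q,X): not NE [P2→P gives 7>6; P3→Y gives 3>1]
(A,Q,Y): not NE [P2→R gives 9>8]
(A,Q,Z): not NE [P1→B gives 9>8; P3→Y gives 3>2]
(A,R,X): not NE [P2→P gives 7>3; P3→Y gives 9>5]
(A,R,Y): not NE [P1→B gives 6>5]
(A,R,Z): not NE [P1→B gives 9>7; P2→Q gives 8>4; P3→Y gives 9>0]
(B,P,X): not NE [P2→R gives 8>5]
(B,P,Y): not NE [P3→X gives 6>1]
(B,P,Z): not NE [P1→A gives 9>5; P2→R gives 6>5; P3→X gives 6>0]
(B,Q,X): not NE [P2→R gives 8>5; P3→Z gives 7>4]
(B,Q,Y): not NE [P3→Z gives 7>4]
(B,Q,Z): not NE [P2→R gives 6>1]
(B,R,X): not NE [P1→A gives 9>6; P3→Y gives 7>3]
(B,R,Y): not NE [P2→Q gives 5>4]
(B,R,Z): not NE [P3→Y gives 7>4]

No pure NE.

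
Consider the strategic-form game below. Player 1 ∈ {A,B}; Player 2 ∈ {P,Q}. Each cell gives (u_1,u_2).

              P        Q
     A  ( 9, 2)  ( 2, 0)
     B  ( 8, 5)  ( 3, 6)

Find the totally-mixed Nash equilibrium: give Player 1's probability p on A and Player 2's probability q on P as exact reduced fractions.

P1 mixes 1/3 on A; P2 mixes 1/2 on P

P1 indiff ⇒ q·9+(1-q)·2 = q·8+(1-q)·3 ⇒ q(1) = (1-q)(1) ⇒ q = 1/2
P2 indiff ⇒ p·2+(1-p)·5 = p·0+(1-p)·6 ⇒ p(2) = (1-p)(1) ⇒ p = 1/3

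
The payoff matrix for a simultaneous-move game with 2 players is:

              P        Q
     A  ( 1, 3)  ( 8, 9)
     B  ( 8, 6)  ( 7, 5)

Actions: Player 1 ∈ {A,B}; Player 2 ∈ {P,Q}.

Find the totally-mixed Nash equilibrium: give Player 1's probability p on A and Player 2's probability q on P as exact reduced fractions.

P1 indiff ⇒ q·1+(1-q)·8 = q·8+(1-q)·7 ⇒ q(-7) = (1-q)(-1) ⇒ q = 1/8
P2 indiff ⇒ p·3+(1-p)·6 = p·9+(1-p)·5 ⇒ p(-6) = (1-p)(-1) ⇒ p = 1/7

(p,q) = (1/7, 1/8)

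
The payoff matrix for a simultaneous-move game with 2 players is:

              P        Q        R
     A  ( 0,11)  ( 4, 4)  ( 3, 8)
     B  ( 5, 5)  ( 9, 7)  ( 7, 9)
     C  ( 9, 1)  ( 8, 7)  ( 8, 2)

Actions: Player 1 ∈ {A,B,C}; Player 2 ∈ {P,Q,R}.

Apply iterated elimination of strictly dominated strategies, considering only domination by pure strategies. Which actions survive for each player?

P1 drop A (B beats it: P:5>0 Q:9>4 R:7>3)
P2 drop P (Q beats it: B:7>5 C:7>1)
P1→{B,C} P2→{Q,R}

Survivors P1:{B,C} P2:{Q,R}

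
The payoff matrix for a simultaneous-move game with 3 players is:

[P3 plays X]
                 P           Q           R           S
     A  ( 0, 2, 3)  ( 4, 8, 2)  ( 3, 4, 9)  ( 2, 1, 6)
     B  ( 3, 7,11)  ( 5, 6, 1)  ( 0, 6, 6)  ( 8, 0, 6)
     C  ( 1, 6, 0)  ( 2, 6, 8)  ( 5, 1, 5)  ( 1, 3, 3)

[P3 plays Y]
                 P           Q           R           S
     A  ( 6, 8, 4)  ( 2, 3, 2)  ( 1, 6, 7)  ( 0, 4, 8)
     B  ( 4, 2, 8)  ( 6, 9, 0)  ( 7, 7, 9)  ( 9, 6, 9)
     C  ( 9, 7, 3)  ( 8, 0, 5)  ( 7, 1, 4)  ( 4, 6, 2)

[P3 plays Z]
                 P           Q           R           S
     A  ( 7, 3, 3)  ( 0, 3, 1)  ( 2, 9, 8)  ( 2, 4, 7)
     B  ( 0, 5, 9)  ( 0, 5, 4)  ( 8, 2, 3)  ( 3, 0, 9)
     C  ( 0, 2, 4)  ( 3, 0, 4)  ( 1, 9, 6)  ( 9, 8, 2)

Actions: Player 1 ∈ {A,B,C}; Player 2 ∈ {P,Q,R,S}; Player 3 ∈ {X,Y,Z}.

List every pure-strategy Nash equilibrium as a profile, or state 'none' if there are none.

(A,P,X): not NE [P1→B gives 3>0; P2→Q gives 8>2; P3→Y gives 4>3]
(A,P,Y): not NE [P1→C gives 9>6]
(A,P,Z): not NE [P2→R gives 9>3; P3→Y gives 4>3]
(A,Q,X): not NE [P1→B gives 5>4]
(A,Q,Y): not NE [P1→C gives 8>2; P2→P gives 8>3]
(A,Q,Z): not NE [P1→C gives 3>0; P2→R gives 9>3; P3→Y gives 2>1]
(A,R,X): not NE [P1→C gives 5>3; P2→Q gives 8>4]
(A,R,Y): not NE [P1→C gives 7>1; P2→P gives 8>6; P3→X gives 9>7]
(A,R,Z): not NE [P1→B gives 8>2; P3→X gives 9>8]
(A,S,X): not NE [P1→B gives 8>2; P2→Q gives 8>1; P3→Y gives 8>6]
(A,S,Y): not NE [P1→B gives 9>0; P2→P gives 8>4]
(A,S,Z): not NE [P1→C gives 9>2; P2→R gives 9>4; P3→Y gives 8>7]
(B,P,X): NE
(B,P,Y): not NE [P1→C gives 9>4; P2→Q gives 9>2; P3→X gives 11>8]
(B,P,Z): not NE [P1→A gives 7>0; P3→X gives 11>9]
(B,Q,X): not NE [P2→P gives 7>6; P3→Z gives 4>1]
(B,Q,Y): not NE [P1→C gives 8>6; P3→Z gives 4>0]
(B,Q,Z): not NE [P1→C gives 3>0]
(B,R,X): not NE [P1→C gives 5>0; P2→P gives 7>6; P3→Y gives 9>6]
(B,R,Y): not NE [P2→Q gives 9>7]
(B,R,Z): not NE [P2→Q gives 5>2; P3→Y gives 9>3]
(B,S,X): not NE [P2→P gives 7>0; P3→Z gives 9>6]
(B,S,Y): not NE [P2→Q gives 9>6]
(B,S,Z): not NE [P1→C gives 9>3; P2→Q gives 5>0]
(C,P,X): not NE [P1→B gives 3>1; P3→Z gives 4>0]
(C,P,Y): not NE [P3→Z gives 4>3]
(C,P,Z): not NE [P1→A gives 7>0; P2→R gives 9>2]
(C,Q,X): not NE [P1→B gives 5>2]
(C,Q,Y): not NE [P2→P gives 7>0; P3→X gives 8>5]
(C,Q,Z): not NE [P2→R gives 9>0; P3→X gives 8>4]
(C,R,X): not NE [P2→Q gives 6>1; P3→Z gives 6>5]
(C,R,Y): not NE [P2→P gives 7>1; P3→Z gives 6>4]
(C,R,Z): not NE [P1→B gives 8>1]
(C,S,X): not NE [P1→B gives 8>1; P2→Q gives 6>3]
(C,S,Y): not NE [P1→B gives 9>4; P2→P gives 7>6; P3→X gives 3>2]
(C,S,Z): not NE [P2→R gives 9>8; P3→X gives 3>2]

PSNE = {(B,P,X)}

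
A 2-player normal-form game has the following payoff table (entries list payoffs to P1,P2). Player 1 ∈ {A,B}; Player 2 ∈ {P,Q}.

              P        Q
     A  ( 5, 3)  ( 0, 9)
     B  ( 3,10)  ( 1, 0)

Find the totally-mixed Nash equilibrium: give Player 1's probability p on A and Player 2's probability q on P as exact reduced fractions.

P1 indiff ⇒ q·5+(1-q)·0 = q·3+(1-q)·1 ⇒ q(2) = (1-q)(1) ⇒ q = 1/3
P2 indiff ⇒ p·3+(1-p)·10 = p·9+(1-p)·0 ⇒ p(-6) = (1-p)(-10) ⇒ p = 5/8

p=5/8, q=1/3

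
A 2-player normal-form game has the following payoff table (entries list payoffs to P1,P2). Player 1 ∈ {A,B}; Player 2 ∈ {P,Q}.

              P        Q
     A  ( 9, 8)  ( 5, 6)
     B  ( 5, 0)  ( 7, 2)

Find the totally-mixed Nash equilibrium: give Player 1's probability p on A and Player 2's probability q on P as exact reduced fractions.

P1 indiff ⇒ q·9+(1-q)·5 = q·5+(1-q)·7 ⇒ q(4) = (1-q)(2) ⇒ q = 1/3
P2 indiff ⇒ p·8+(1-p)·0 = p·6+(1-p)·2 ⇒ p(2) = (1-p)(2) ⇒ p = 1/2

P1 mixes 1/2 on A; P2 mixes 1/3 on P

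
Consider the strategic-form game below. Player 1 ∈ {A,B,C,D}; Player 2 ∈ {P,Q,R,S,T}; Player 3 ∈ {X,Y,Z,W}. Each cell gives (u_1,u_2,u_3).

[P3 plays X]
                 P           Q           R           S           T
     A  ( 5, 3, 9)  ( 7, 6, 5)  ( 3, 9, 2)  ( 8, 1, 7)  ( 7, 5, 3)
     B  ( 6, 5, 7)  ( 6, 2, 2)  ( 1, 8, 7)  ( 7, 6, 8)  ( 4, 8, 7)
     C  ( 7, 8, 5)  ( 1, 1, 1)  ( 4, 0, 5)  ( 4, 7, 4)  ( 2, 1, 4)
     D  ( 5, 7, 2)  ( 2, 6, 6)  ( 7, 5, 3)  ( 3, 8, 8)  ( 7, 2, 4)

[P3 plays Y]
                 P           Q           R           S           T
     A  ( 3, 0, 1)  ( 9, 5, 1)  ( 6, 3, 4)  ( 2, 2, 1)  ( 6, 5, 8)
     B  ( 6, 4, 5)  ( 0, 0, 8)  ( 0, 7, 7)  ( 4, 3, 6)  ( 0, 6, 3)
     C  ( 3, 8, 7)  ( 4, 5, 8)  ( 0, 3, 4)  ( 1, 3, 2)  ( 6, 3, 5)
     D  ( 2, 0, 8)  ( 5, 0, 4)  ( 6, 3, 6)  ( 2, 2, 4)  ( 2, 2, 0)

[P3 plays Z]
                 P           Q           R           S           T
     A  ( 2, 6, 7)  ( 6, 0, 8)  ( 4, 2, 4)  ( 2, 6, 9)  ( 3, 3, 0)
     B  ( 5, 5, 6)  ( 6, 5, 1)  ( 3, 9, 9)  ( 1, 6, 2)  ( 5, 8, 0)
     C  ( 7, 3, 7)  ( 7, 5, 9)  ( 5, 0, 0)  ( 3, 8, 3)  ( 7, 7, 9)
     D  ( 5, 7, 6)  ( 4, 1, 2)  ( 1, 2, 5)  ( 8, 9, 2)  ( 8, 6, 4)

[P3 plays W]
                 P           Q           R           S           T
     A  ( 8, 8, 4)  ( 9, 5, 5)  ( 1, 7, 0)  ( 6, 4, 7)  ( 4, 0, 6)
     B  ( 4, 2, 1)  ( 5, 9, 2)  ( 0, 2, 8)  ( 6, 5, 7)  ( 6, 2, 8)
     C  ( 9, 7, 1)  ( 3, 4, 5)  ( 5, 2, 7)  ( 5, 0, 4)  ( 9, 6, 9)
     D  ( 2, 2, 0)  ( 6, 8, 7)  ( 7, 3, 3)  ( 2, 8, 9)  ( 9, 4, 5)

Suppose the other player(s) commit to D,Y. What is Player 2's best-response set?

argmax u_2 = {R}

u_2(P vs D,Y) = 0
u_2(Q vs D,Y) = 0
u_2(R vs D,Y) = 3
u_2(S vs D,Y) = 2
u_2(T vs D,Y) = 2
max payoff 3 at {R}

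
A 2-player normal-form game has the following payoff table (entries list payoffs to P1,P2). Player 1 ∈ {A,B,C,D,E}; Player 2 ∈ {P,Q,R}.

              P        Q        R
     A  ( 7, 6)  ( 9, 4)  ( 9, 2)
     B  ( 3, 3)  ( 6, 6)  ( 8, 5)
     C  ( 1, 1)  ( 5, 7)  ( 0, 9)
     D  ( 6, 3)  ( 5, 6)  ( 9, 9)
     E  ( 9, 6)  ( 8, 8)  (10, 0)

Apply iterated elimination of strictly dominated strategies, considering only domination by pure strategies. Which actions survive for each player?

IESDS → P1:{A,E} P2:{P,Q}

P1 drop B (A beats it: P:7>3 Q:9>6 R:9>8)
P1 drop C (A beats it: P:7>1 Q:9>5 R:9>0)
P1 drop D (E beats it: P:9>6 Q:8>5 R:10>9)
P2 drop R (P beats it: A:6>2 E:6>0)
P1→{A,E} P2→{P,Q}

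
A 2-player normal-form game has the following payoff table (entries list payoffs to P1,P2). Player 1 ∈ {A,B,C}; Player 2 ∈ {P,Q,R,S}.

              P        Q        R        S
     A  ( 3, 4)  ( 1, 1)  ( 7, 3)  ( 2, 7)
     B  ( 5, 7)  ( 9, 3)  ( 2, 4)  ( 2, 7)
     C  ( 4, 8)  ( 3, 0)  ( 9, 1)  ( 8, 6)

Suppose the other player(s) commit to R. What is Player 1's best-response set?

argmax u_1 = {C}

u_1(A vs R) = 7
u_1(B vs R) = 2
u_1(C vs R) = 9
max payoff 9 at {C}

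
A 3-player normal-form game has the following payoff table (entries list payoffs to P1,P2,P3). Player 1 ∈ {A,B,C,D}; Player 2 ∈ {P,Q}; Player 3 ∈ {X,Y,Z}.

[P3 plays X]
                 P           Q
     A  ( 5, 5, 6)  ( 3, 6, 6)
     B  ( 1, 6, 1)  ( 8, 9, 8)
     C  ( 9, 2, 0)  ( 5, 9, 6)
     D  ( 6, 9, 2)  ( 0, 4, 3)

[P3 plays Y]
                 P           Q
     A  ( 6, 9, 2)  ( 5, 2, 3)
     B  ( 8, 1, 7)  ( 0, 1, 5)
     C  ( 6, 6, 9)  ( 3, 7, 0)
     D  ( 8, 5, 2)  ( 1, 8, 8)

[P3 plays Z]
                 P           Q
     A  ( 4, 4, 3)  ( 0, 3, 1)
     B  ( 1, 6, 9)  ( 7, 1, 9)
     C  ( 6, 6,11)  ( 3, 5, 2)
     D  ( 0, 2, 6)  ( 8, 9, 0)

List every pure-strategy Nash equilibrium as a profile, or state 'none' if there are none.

Nash profiles: (C,P,Z)

(A,P,X): not NE [P1→C gives 9>5; P2→Q gives 6>5]
(A,P,Y): not NE [P1→D gives 8>6; P3→X gives 6>2]
(A,P,Z): not NE [P1→C gives 6>4; P3→X gives 6>3]
(A,Q,X): not NE [P1→B gives 8>3]
(A,Q,Y): not NE [P2→P gives 9>2; P3→X gives 6>3]
(A,Q,Z): not NE [P1→D gives 8>0; P2→P gives 4>3; P3→X gives 6>1]
(B,P,X): not NE [P1→C gives 9>1; P2→Q gives 9>6; P3→Z gives 9>1]
(B,P,Y): not NE [P3→Z gives 9>7]
(B,P,Z): not NE [P1→C gives 6>1]
(B,Q,X): not NE [P3→Z gives 9>8]
(B,Q,Y): not NE [P1→A gives 5>0; P3→Z gives 9>5]
(B,Q,Z): not NE [P1→D gives 8>7; P2→P gives 6>1]
(C,P,X): not NE [P2→Q gives 9>2; P3→Z gives 11>0]
(C,P,Y): not NE [P1→D gives 8>6; P2→Q gives 7>6; P3→Z gives 11>9]
(C,P,Z): NE
(C,Q,X): not NE [P1→B gives 8>5]
(C,Q,Y): not NE [P1→A gives 5>3; P3→X gives 6>0]
(C,Q,Z): not NE [P1→D gives 8>3; P2→P gives 6>5; P3→X gives 6>2]
(D,P,X): not NE [P1→C gives 9>6; P3→Z gives 6>2]
(D,P,Y): not NE [P2→Q gives 8>5; P3→Z gives 6>2]
(D,P,Z): not NE [P1→C gives 6>0; P2→Q gives 9>2]
(D,Q,X): not NE [P1→B gives 8>0; P2→P gives 9>4; P3→Y gives 8>3]
(D,Q,Y): not NE [P1→A gives 5>1]
(D,Q,Z): not NE [P3→Y gives 8>0]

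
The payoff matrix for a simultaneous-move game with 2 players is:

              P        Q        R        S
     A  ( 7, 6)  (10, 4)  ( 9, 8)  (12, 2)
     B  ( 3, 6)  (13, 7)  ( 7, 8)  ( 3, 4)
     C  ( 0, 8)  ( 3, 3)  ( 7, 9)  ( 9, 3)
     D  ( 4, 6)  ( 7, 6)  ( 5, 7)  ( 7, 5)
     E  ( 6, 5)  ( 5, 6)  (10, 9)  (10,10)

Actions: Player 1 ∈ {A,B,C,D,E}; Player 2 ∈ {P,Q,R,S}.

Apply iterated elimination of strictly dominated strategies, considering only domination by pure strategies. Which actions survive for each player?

P1 drop C (A beats it: P:7>0 Q:10>3 R:9>7 S:12>9)
P1 drop D (A beats it: P:7>4 Q:10>7 R:9>5 S:12>7)
P2 drop P (R beats it: A:8>6 B:8>6 E:9>5)
P2 drop Q (R beats it: A:8>4 B:8>7 E:9>6)
P1 drop B (A beats it: R:9>7 S:12>3)
P1→{A,E} P2→{R,S}

Survivors P1:{A,E} P2:{R,S}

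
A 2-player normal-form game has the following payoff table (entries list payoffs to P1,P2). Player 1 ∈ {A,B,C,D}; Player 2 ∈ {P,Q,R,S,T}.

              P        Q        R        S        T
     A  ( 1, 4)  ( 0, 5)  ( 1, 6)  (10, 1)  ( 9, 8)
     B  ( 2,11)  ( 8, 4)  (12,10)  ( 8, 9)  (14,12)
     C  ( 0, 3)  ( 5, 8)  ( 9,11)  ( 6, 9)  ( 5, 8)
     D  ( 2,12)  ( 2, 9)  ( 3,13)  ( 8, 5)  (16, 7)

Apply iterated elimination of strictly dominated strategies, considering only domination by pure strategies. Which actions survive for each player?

IESDS → P1:{B,D} P2:{P,R,T}

P1 drop C (B beats it: P:2>0 Q:8>5 R:12>9 S:8>6 T:14>5)
P2 drop Q (R beats it: A:6>5 B:10>4 D:13>9)
P2 drop S (P beats it: A:4>1 B:11>9 D:12>5)
P1 drop A (B beats it: P:2>1 R:12>1 T:14>9)
P1→{B,D} P2→{P,R,T}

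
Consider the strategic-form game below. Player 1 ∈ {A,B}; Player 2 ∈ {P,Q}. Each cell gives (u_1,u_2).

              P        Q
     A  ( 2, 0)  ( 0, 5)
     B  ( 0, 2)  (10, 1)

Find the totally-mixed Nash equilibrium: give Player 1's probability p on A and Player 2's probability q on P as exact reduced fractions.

P1 indiff ⇒ q·2+(1-q)·0 = q·0+(1-q)·10 ⇒ q(2) = (1-q)(10) ⇒ q = 5/6
P2 indiff ⇒ p·0+(1-p)·2 = p·5+(1-p)·1 ⇒ p(-5) = (1-p)(-1) ⇒ p = 1/6

p=1/6, q=5/6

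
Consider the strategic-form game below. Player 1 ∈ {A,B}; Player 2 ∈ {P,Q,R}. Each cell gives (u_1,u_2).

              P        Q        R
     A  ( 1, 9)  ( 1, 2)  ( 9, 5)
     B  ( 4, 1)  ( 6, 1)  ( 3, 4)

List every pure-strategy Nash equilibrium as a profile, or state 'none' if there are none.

(A,P): not NE [P1→B gives 4>1]
(A,Q): not NE [P1→B gives 6>1; P2→P gives 9>2]
(A,R): not NE [P2→P gives 9>5]
(B,P): not NE [P2→R gives 4>1]
(B,Q): not NE [P2→R gives 4>1]
(B,R): not NE [P1→A gives 9>3]

PSNE: ∅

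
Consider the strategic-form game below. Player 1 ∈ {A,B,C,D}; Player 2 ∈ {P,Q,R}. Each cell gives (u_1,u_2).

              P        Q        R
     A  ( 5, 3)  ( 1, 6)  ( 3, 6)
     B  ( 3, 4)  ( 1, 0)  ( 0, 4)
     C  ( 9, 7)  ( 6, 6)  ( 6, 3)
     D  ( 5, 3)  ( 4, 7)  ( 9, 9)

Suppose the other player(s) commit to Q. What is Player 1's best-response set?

u_1(A vs Q) = 1
u_1(B vs Q) = 1
u_1(C vs Q) = 6
u_1(D vs Q) = 4
max payoff 6 at {C}

BR_1 = {C}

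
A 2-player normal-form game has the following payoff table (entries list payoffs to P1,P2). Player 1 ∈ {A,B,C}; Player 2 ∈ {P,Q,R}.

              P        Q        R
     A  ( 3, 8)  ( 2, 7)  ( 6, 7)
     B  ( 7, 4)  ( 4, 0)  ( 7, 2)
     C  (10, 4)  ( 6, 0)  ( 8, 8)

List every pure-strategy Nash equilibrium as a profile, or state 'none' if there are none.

Nash profiles: (C,R)

(A,P): not NE [P1→C gives 10>3]
(A,Q): not NE [P1→C gives 6>2; P2→P gives 8>7]
(A,R): not NE [P1→C gives 8>6; P2→P gives 8>7]
(B,P): not NE [P1→C gives 10>7]
(B,Q): not NE [P1→C gives 6>4; P2→P gives 4>0]
(B,R): not NE [P1→C gives 8>7; P2→P gives 4>2]
(C,P): not NE [P2→R gives 8>4]
(C,Q): not NE [P2→R gives 8>0]
(C,R): NE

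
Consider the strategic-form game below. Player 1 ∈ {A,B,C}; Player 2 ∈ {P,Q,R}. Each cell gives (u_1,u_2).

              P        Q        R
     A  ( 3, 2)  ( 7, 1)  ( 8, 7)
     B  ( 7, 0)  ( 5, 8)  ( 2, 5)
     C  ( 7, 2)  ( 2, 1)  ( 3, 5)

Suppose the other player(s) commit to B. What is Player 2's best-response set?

u_2(P vs B) = 0
u_2(Q vs B) = 8
u_2(R vs B) = 5
max payoff 8 at {Q}

BR_2 = {Q}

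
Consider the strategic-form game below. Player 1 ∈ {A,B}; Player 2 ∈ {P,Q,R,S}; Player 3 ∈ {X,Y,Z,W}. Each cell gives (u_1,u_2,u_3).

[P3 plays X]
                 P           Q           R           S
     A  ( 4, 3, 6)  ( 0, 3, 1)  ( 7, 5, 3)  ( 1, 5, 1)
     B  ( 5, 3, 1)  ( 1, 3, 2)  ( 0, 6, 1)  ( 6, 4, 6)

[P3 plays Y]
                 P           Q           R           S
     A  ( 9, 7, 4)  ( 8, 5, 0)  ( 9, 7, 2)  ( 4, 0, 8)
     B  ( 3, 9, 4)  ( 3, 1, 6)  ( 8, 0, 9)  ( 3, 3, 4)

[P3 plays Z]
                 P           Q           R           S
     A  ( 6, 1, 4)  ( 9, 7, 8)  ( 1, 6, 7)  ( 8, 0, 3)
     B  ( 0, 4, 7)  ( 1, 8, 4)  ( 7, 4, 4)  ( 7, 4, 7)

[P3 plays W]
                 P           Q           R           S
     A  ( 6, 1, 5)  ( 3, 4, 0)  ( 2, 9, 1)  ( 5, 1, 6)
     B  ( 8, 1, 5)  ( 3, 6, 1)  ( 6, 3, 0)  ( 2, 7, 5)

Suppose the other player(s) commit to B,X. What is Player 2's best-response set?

P2 best: {R}

u_2(P vs B,X) = 3
u_2(Q vs B,X) = 3
u_2(R vs B,X) = 6
u_2(S vs B,X) = 4
max payoff 6 at {R}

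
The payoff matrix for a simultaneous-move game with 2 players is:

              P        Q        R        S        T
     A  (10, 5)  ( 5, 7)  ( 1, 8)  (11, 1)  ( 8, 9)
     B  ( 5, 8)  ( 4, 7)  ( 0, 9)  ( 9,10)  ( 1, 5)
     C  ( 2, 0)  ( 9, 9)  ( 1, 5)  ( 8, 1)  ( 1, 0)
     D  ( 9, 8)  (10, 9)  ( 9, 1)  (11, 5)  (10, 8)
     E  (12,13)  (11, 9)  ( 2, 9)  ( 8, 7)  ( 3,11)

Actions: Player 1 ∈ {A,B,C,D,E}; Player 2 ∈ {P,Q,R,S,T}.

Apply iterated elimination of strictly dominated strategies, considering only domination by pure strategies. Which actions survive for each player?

Remaining: P1:{A,D,E} P2:{P,Q,T}

P1 drop B (A beats it: P:10>5 Q:5>4 R:1>0 S:11>9 T:8>1)
P1 drop C (D beats it: P:9>2 Q:10>9 R:9>1 S:11>8 T:10>1)
P2 drop R (T beats it: A:9>8 D:8>1 E:11>9)
P2 drop S (P beats it: A:5>1 D:8>5 E:13>7)
P1→{A,D,E} P2→{P,Q,T}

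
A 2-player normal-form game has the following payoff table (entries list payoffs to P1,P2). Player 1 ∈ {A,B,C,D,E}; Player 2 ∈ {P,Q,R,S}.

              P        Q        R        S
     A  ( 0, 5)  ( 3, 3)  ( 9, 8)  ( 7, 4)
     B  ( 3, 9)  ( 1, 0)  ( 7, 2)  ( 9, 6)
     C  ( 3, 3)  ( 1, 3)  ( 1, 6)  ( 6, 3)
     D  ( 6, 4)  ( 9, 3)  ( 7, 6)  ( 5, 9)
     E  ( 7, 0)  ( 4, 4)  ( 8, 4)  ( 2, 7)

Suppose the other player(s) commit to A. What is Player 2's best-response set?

P2 best: {R}

u_2(P vs A) = 5
u_2(Q vs A) = 3
u_2(R vs A) = 8
u_2(S vs A) = 4
max payoff 8 at {R}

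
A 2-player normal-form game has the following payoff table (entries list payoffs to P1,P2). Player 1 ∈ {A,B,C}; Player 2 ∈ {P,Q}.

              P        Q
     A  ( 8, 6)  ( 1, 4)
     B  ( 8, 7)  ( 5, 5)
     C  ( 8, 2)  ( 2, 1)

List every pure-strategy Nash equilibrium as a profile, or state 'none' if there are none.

NE set: (A,P), (B,P), (C,P)

(A,P): NE
(A,Q): not NE [P1→B gives 5>1; P2→P gives 6>4]
(B,P): NE
(B,Q): not NE [P2→P gives 7>5]
(C,P): NE
(C,Q): not NE [P1→B gives 5>2; P2→P gives 2>1]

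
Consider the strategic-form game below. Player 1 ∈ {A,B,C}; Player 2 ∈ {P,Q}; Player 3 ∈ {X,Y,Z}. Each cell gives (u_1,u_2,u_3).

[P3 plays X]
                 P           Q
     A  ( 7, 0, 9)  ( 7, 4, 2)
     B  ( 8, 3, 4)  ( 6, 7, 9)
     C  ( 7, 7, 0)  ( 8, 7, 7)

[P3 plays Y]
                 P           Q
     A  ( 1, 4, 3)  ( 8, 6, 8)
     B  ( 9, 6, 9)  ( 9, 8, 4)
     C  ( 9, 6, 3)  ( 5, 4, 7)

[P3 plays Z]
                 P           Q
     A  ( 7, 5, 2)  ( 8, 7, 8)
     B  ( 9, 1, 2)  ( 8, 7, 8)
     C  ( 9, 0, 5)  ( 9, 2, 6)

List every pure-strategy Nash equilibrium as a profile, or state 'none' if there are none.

NE set: (C,Q,X)

(A,P,X): not NE [P1→B gives 8>7; P2→Q gives 4>0]
(A,P,Y): not NE [P1→C gives 9>1; P2→Q gives 6>4; P3→X gives 9>3]
(A,P,Z): not NE [P1→C gives 9>7; P2→Q gives 7>5; P3→X gives 9>2]
(A,Q,X): not NE [P1→C gives 8>7; P3→Z gives 8>2]
(A,Q,Y): not NE [P1→B gives 9>8]
(A,Q,Z): not NE [P1→C gives 9>8]
(B,P,X): not NE [P2→Q gives 7>3; P3→Y gives 9>4]
(B,P,Y): not NE [P2→Q gives 8>6]
(B,P,Z): not NE [P2→Q gives 7>1; P3→Y gives 9>2]
(B,Q,X): not NE [P1→C gives 8>6]
(B,Q,Y): not NE [P3→X gives 9>4]
(B,Q,Z): not NE [P1→C gives 9>8; P3→X gives 9>8]
(C,P,X): not NE [P1→B gives 8>7; P3→Z gives 5>0]
(C,P,Y): not NE [P3→Z gives 5>3]
(C,P,Z): not NE [P2→Q gives 2>0]
(C,Q,X): NE
(C,Q,Y): not NE [P1→B gives 9>5; P2→P gives 6>4]
(C,Q,Z): not NE [P3→Y gives 7>6]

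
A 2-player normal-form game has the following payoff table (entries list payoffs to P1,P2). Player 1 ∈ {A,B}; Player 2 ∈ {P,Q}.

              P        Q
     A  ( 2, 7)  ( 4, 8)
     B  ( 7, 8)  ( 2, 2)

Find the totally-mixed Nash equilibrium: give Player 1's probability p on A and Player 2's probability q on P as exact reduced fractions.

P1 indiff ⇒ q·2+(1-q)·4 = q·7+(1-q)·2 ⇒ q(-5) = (1-q)(-2) ⇒ q = 2/7
P2 indiff ⇒ p·7+(1-p)·8 = p·8+(1-p)·2 ⇒ p(-1) = (1-p)(-6) ⇒ p = 6/7

P1 mixes 6/7 on A; P2 mixes 2/7 on P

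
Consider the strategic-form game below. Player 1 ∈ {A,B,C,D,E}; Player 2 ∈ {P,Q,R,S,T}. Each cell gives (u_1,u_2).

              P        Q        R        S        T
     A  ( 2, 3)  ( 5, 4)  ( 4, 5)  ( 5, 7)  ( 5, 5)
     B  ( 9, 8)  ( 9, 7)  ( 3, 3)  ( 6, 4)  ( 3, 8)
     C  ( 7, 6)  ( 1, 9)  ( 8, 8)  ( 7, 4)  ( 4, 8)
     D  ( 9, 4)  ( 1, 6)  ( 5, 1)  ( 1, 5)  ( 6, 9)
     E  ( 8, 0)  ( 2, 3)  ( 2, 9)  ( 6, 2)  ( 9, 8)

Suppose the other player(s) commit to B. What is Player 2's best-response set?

u_2(P vs B) = 8
u_2(Q vs B) = 7
u_2(R vs B) = 3
u_2(S vs B) = 4
u_2(T vs B) = 8
max payoff 8 at {P,T}

argmax u_2 = {P,T}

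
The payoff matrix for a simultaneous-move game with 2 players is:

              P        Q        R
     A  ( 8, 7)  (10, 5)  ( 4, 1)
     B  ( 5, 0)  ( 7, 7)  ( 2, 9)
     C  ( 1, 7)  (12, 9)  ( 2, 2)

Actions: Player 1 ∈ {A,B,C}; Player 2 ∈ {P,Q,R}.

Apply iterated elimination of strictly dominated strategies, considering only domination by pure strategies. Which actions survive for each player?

P1 drop B (A beats it: P:8>5 Q:10>7 R:4>2)
P2 drop R (P beats it: A:7>1 C:7>2)
P1→{A,C} P2→{P,Q}

Survivors P1:{A,C} P2:{P,Q}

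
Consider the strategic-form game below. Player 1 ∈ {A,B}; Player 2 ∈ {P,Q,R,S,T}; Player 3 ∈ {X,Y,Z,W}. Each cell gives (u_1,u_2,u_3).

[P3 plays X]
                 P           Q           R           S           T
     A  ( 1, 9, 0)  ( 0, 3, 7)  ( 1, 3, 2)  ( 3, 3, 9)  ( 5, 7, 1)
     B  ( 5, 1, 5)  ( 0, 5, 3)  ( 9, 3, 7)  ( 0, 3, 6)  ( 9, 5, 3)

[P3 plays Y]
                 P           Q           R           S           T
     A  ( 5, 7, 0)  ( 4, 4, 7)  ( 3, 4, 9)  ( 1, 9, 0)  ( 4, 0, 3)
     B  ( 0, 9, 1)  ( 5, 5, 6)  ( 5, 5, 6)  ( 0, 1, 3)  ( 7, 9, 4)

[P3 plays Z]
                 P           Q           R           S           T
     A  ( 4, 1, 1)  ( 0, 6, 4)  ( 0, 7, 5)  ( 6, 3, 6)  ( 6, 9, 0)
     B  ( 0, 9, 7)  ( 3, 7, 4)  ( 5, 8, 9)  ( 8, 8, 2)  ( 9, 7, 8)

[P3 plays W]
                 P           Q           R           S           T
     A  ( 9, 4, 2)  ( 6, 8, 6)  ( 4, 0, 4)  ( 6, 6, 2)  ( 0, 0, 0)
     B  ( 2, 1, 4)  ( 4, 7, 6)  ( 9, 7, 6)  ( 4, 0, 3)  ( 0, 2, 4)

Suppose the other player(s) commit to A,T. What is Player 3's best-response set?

u_3(X vs A,T) = 1
u_3(Y vs A,T) = 3
u_3(Z vs A,T) = 0
u_3(W vs A,T) = 0
max payoff 3 at {Y}

BR_3 = {Y}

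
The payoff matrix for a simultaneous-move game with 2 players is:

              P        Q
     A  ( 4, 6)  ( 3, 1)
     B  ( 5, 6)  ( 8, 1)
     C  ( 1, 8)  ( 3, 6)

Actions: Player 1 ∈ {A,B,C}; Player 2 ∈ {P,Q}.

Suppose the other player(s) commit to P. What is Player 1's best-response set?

BR_1 = {B}

u_1(A vs P) = 4
u_1(B vs P) = 5
u_1(C vs P) = 1
max payoff 5 at {B}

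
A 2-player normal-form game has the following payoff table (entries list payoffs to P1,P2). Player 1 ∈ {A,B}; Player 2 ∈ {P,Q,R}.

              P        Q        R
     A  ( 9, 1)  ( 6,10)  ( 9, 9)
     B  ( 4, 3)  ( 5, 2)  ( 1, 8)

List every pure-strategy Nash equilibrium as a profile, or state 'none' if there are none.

PSNE = {(A,Q)}

(A,P): not NE [P2→Q gives 10>1]
(A,Q): NE
(A,R): not NE [P2→Q gives 10>9]
(B,P): not NE [P1→A gives 9>4; P2→R gives 8>3]
(B,Q): not NE [P1→A gives 6>5; P2→R gives 8>2]
(B,R): not NE [P1→A gives 9>1]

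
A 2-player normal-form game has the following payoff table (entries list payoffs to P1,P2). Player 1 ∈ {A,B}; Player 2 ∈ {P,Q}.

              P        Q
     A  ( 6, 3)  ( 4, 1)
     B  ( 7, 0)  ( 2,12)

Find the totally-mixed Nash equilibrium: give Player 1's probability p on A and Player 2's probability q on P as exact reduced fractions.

P1 indiff ⇒ q·6+(1-q)·4 = q·7+(1-q)·2 ⇒ q(-1) = (1-q)(-2) ⇒ q = 2/3
P2 indiff ⇒ p·3+(1-p)·0 = p·1+(1-p)·12 ⇒ p(2) = (1-p)(12) ⇒ p = 6/7

p=6/7, q=2/3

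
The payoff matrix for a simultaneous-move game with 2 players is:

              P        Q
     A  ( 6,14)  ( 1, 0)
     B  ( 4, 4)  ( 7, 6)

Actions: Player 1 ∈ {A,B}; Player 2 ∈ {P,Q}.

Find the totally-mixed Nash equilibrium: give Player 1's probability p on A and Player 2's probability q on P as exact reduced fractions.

P1 mixes 1/8 on A; P2 mixes 3/4 on P

P1 indiff ⇒ q·6+(1-q)·1 = q·4+(1-q)·7 ⇒ q(2) = (1-q)(6) ⇒ q = 3/4
P2 indiff ⇒ p·14+(1-p)·4 = p·0+(1-p)·6 ⇒ p(14) = (1-p)(2) ⇒ p = 1/8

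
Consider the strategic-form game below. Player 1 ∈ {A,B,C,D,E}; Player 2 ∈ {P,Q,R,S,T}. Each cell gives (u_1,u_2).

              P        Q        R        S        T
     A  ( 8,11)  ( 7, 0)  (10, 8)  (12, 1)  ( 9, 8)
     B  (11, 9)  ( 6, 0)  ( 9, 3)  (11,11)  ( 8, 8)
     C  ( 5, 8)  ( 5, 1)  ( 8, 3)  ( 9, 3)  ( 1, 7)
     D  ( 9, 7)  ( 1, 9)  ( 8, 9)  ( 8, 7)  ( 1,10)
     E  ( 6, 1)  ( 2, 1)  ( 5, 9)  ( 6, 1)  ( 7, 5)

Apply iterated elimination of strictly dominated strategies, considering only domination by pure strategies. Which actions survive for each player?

P1 drop C (A beats it: P:8>5 Q:7>5 R:10>8 S:12>9 T:9>1)
P1 drop D (B beats it: P:11>9 Q:6>1 R:9>8 S:11>8 T:8>1)
P1 drop E (A beats it: P:8>6 Q:7>2 R:10>5 S:12>6 T:9>7)
P2 drop Q (P beats it: A:11>0 B:9>0)
P2 drop R (P beats it: A:11>8 B:9>3)
P2 drop T (P beats it: A:11>8 B:9>8)
P1→{A,B} P2→{P,S}

Survivors P1:{A,B} P2:{P,S}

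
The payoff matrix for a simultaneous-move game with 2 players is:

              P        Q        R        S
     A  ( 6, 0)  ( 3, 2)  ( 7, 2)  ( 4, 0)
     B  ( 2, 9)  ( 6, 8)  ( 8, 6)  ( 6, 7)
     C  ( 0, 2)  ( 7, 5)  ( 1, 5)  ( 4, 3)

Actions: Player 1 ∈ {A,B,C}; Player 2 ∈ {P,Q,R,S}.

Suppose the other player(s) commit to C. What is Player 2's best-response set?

u_2(P vs C) = 2
u_2(Q vs C) = 5
u_2(R vs C) = 5
u_2(S vs C) = 3
max payoff 5 at {Q,R}

P2 best: {Q,R}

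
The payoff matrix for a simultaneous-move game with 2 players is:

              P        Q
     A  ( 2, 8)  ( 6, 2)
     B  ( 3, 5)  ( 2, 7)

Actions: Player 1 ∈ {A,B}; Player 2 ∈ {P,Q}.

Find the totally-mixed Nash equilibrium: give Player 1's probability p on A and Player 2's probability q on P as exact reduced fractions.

p=1/4, q=4/5

P1 indiff ⇒ q·2+(1-q)·6 = q·3+(1-q)·2 ⇒ q(-1) = (1-q)(-4) ⇒ q = 4/5
P2 indiff ⇒ p·8+(1-p)·5 = p·2+(1-p)·7 ⇒ p(6) = (1-p)(2) ⇒ p = 1/4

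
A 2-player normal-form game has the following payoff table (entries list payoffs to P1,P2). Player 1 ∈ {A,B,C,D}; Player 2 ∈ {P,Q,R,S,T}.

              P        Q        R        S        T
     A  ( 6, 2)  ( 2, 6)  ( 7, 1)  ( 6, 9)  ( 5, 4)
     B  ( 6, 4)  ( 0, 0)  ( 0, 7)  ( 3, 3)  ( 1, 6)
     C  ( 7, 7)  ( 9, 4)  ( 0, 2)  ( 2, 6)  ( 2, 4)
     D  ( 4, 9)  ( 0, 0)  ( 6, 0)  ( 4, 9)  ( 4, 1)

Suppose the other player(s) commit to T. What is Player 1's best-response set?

P1 best: {A}

u_1(A vs T) = 5
u_1(B vs T) = 1
u_1(C vs T) = 2
u_1(D vs T) = 4
max payoff 5 at {A}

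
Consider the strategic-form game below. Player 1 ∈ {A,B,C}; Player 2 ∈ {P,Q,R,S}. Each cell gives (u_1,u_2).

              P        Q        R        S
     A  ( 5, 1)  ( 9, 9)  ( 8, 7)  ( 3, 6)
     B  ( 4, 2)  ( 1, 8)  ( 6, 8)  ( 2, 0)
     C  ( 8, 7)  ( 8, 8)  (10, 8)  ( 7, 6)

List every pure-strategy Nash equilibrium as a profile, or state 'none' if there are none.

PSNE = {(A,Q), (C,R)}

(A,P): not NE [P1→C gives 8>5; P2→Q gives 9>1]
(A,Q): NE
(A,R): not NE [P1→C gives 10>8; P2→Q gives 9>7]
(A,S): not NE [P1→C gives 7>3; P2→Q gives 9>6]
(B,P): not NE [P1→C gives 8>4; P2→R gives 8>2]
(B,Q): not NE [P1→A gives 9>1]
(B,R): not NE [P1→C gives 10>6]
(B,S): not NE [P1→C gives 7>2; P2→R gives 8>0]
(C,P): not NE [P2→R gives 8>7]
(C,Q): not NE [P1→A gives 9>8]
(C,R): NE
(C,S): not NE [P2→R gives 8>6]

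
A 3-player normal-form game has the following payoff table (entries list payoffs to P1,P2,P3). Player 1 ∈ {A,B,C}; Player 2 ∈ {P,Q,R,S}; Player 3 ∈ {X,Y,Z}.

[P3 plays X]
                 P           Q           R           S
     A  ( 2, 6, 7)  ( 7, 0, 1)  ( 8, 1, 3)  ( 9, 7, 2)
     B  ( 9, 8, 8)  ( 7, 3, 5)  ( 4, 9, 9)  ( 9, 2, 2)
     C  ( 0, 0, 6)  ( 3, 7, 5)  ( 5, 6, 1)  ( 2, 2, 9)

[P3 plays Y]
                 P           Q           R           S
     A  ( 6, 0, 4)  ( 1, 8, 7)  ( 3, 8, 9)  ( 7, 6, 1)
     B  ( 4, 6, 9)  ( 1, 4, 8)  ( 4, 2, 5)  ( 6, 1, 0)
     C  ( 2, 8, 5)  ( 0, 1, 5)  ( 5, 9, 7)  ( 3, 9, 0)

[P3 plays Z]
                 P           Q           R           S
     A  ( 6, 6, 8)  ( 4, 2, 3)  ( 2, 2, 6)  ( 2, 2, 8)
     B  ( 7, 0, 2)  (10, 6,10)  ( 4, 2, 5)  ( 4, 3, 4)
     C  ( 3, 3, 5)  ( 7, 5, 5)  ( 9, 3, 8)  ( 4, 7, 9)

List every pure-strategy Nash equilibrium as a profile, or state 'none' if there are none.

PSNE = {(A,Q,Y), (B,Q,Z), (C,S,Z)}

(A,P,X): not NE [P1→B gives 9>2; P2→S gives 7>6; P3→Z gives 8>7]
(A,P,Y): not NE [P2→R gives 8>0; P3→Z gives 8>4]
(A,P,Z): not NE [P1→B gives 7>6]
(A,Q,X): not NE [P2→S gives 7>0; P3→Y gives 7>1]
(A,Q,Y): NE
(A,Q,Z): not NE [P1→B gives 10>4; P2→P gives 6>2; P3→Y gives 7>3]
(A,R,X): not NE [P2→S gives 7>1; P3→Y gives 9>3]
(A,R,Y): not NE [P1→C gives 5>3]
(A,R,Z): not NE [P1→C gives 9>2; P2→P gives 6>2; P3→Y gives 9>6]
(A,S,X): not NE [P3→Z gives 8>2]
(A,S,Y): not NE [P2→R gives 8>6; P3→Z gives 8>1]
(A,S,Z): not NE [P1→C gives 4>2; P2→P gives 6>2]
(B,P,X): not NE [P2→R gives 9>8; P3→Y gives 9>8]
(B,P,Y): not NE [P1→A gives 6>4]
(B,P,Z): not NE [P2→Q gives 6>0; P3→Y gives 9>2]
(B,Q,X): not NE [P2→R gives 9>3; P3→Z gives 10>5]
(B,Q,Y): not NE [P2→P gives 6>4; P3→Z gives 10>8]
(B,Q,Z): NE
(B,R,X): not NE [P1→A gives 8>4]
(B,R,Y): not NE [P1→C gives 5>4; P2→P gives 6>2; P3→X gives 9>5]
(B,R,Z): not NE [P1→C gives 9>4; P2→Q gives 6>2; P3→X gives 9>5]
(B,S,X): not NE [P2→R gives 9>2; P3→Z gives 4>2]
(B,S,Y): not NE [P1→A gives 7>6; P2→P gives 6>1; P3→Z gives 4>0]
(B,S,Z): not NE [P2→Q gives 6>3]
(C,P,X): not NE [P1→B gives 9>0; P2→Q gives 7>0]
(C,P,Y): not NE [P1→A gives 6>2; P2→S gives 9>8; P3→X gives 6>5]
(C,P,Z): not NE [P1→B gives 7>3; P2→S gives 7>3; P3→X gives 6>5]
(C,Q,X): not NE [P1→B gives 7>3]
(C,Q,Y): not NE [P1→B gives 1>0; P2→S gives 9>1]
(C,Q,Z): not NE [P1→B gives 10>7; P2→S gives 7>5]
(C,R,X): not NE [P1→A gives 8>5; P2→Q gives 7>6; P3→Z gives 8>1]
(C,R,Y): not NE [P3→Z gives 8>7]
(C,R,Z): not NE [P2→S gives 7>3]
(C,S,X): not NE [P1→B gives 9>2; P2→Q gives 7>2]
(C,S,Y): not NE [P1→A gives 7>3; P3→Z gives 9>0]
(C,S,Z): NE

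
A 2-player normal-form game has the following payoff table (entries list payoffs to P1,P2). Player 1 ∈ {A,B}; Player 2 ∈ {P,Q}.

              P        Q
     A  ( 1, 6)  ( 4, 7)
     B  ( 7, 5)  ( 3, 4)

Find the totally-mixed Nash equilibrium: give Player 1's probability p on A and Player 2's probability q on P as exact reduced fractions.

P1 indiff ⇒ q·1+(1-q)·4 = q·7+(1-q)·3 ⇒ q(-6) = (1-q)(-1) ⇒ q = 1/7
P2 indiff ⇒ p·6+(1-p)·5 = p·7+(1-p)·4 ⇒ p(-1) = (1-p)(-1) ⇒ p = 1/2

(p,q) = (1/2, 1/7)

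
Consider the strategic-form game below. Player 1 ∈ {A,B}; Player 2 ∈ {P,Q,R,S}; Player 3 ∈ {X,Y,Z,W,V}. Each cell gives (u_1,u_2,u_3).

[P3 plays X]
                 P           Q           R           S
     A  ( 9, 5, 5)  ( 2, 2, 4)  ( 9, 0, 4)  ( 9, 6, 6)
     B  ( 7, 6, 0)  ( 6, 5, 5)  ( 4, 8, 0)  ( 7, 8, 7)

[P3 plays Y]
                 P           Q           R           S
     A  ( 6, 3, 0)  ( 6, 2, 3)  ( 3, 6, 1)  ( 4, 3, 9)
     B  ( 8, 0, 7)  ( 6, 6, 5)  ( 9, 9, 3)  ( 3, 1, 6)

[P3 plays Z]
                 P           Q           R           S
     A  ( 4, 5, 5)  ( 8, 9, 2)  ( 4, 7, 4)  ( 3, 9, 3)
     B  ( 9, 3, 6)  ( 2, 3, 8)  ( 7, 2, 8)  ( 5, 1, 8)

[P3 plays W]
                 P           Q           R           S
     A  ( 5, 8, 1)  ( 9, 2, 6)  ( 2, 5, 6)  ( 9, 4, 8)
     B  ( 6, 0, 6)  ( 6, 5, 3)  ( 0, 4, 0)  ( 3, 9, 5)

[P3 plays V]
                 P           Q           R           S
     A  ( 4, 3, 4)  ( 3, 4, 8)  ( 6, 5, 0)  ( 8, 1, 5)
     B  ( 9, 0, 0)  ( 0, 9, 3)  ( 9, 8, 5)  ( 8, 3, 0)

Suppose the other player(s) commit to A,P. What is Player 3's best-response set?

u_3(X vs A,P) = 5
u_3(Y vs A,P) = 0
u_3(Z vs A,P) = 5
u_3(W vs A,P) = 1
u_3(V vs A,P) = 4
max payoff 5 at {X,Z}

P3 best: {X,Z}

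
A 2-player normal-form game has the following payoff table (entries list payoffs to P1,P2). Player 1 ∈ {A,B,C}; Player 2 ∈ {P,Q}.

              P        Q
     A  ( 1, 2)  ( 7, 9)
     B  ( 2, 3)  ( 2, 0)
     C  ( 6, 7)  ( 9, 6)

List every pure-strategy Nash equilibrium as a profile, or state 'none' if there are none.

Nash profiles: (C,P)

(A,P): not NE [P1→C gives 6>1; P2→Q gives 9>2]
(A,Q): not NE [P1→C gives 9>7]
(B,P): not NE [P1→C gives 6>2]
(B,Q): not NE [P1→C gives 9>2; P2→P gives 3>0]
(C,P): NE
(C,Q): not NE [P2→P gives 7>6]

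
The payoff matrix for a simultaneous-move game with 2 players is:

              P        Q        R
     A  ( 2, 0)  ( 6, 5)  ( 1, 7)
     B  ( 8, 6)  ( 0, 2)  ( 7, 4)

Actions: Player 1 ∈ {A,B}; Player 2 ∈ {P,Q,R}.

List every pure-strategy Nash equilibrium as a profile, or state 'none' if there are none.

NE set: (B,P)

(A,P): not NE [P1→B gives 8>2; P2→R gives 7>0]
(A,Q): not NE [P2→R gives 7>5]
(A,R): not NE [P1→B gives 7>1]
(B,P): NE
(B,Q): not NE [P1→A gives 6>0; P2→P gives 6>2]
(B,R): not NE [P2→P gives 6>4]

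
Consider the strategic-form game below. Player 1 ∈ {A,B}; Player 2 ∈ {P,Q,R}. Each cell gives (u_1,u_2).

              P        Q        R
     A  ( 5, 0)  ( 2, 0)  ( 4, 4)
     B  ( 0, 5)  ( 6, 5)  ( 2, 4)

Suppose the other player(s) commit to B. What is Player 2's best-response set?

u_2(P vs B) = 5
u_2(Q vs B) = 5
u_2(R vs B) = 4
max payoff 5 at {P,Q}

argmax u_2 = {P,Q}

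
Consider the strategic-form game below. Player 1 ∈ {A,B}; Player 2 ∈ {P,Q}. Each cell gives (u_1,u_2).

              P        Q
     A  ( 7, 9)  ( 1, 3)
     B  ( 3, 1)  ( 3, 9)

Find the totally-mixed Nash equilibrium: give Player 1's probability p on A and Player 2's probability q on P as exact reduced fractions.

P1 indiff ⇒ q·7+(1-q)·1 = q·3+(1-q)·3 ⇒ q(4) = (1-q)(2) ⇒ q = 1/3
P2 indiff ⇒ p·9+(1-p)·1 = p·3+(1-p)·9 ⇒ p(6) = (1-p)(8) ⇒ p = 4/7

p=4/7, q=1/3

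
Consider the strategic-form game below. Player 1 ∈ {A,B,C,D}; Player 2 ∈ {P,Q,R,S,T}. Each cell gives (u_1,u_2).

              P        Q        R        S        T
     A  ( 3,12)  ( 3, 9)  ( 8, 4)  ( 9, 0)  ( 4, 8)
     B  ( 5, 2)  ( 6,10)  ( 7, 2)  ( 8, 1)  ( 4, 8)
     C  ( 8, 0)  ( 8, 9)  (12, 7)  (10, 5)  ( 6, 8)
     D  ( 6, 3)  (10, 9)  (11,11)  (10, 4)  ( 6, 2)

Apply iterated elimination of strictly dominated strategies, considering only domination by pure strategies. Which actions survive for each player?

IESDS → P1:{C,D} P2:{Q,R}

P1 drop A (C beats it: P:8>3 Q:8>3 R:12>8 S:10>9 T:6>4)
P1 drop B (C beats it: P:8>5 Q:8>6 R:12>7 S:10>8 T:6>4)
P2 drop P (Q beats it: C:9>0 D:9>3)
P2 drop S (Q beats it: C:9>5 D:9>4)
P2 drop T (Q beats it: C:9>8 D:9>2)
P1→{C,D} P2→{Q,R}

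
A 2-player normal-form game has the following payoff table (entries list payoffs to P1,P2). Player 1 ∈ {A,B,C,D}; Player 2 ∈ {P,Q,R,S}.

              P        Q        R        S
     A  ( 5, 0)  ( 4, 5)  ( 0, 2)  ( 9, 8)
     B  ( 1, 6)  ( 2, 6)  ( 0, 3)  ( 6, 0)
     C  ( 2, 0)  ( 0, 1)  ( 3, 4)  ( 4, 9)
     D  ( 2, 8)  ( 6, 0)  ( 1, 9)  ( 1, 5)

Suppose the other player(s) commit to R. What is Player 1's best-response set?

u_1(A vs R) = 0
u_1(B vs R) = 0
u_1(C vs R) = 3
u_1(D vs R) = 1
max payoff 3 at {C}

P1 best: {C}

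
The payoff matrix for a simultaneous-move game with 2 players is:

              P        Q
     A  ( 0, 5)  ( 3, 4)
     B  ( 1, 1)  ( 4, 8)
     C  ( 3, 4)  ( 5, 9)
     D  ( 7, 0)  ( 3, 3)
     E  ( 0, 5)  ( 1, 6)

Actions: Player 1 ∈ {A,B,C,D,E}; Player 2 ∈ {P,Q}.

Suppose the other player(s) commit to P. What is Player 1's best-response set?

u_1(A vs P) = 0
u_1(B vs P) = 1
u_1(C vs P) = 3
u_1(D vs P) = 7
u_1(E vs P) = 0
max payoff 7 at {D}

argmax u_1 = {D}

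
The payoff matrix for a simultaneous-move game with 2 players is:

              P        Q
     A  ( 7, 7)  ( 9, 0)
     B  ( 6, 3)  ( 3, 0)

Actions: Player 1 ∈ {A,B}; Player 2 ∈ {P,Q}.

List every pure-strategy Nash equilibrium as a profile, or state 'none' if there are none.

(A,P): NE
(A,Q): not NE [P2→P gives 7>0]
(B,P): not NE [P1→A gives 7>6]
(B,Q): not NE [P1→A gives 9>3; P2→P gives 3>0]

NE set: (A,P)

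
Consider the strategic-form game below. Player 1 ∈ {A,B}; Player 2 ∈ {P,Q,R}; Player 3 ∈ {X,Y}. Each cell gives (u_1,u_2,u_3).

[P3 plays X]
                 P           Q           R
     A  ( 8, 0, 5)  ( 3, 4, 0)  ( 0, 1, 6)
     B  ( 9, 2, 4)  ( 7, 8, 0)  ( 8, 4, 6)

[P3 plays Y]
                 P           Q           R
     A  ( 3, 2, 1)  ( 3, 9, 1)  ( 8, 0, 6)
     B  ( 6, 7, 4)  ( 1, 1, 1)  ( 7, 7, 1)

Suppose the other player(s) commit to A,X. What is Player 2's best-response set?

argmax u_2 = {Q}

u_2(P vs A,X) = 0
u_2(Q vs A,X) = 4
u_2(R vs A,X) = 1
max payoff 4 at {Q}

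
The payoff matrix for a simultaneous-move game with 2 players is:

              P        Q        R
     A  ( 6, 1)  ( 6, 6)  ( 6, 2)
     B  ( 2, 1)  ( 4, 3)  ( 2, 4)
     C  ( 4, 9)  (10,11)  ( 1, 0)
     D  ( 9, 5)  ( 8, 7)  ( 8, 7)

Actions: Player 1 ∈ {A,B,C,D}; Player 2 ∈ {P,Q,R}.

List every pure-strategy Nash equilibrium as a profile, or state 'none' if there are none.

(A,P): not NE [P1→D gives 9>6; P2→Q gives 6>1]
(A,Q): not NE [P1→C gives 10>6]
(A,R): not NE [P1→D gives 8>6; P2→Q gives 6>2]
(B,P): not NE [P1→D gives 9>2; P2→R gives 4>1]
(B,Q): not NE [P1→C gives 10>4; P2→R gives 4>3]
(B,R): not NE [P1→D gives 8>2]
(C,P): not NE [P1→D gives 9>4; P2→Q gives 11>9]
(C,Q): NE
(C,R): not NE [P1→D gives 8>1; P2→Q gives 11>0]
(D,P): not NE [P2→R gives 7>5]
(D,Q): not NE [P1→C gives 10>8]
(D,R): NE

Nash profiles: (C,Q), (D,R)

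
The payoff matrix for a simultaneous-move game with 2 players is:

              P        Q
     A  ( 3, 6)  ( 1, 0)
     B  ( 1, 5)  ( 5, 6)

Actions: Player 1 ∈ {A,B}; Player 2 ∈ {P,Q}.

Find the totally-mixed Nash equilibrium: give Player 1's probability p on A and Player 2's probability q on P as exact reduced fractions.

P1 mixes 1/7 on A; P2 mixes 2/3 on P

P1 indiff ⇒ q·3+(1-q)·1 = q·1+(1-q)·5 ⇒ q(2) = (1-q)(4) ⇒ q = 2/3
P2 indiff ⇒ p·6+(1-p)·5 = p·0+(1-p)·6 ⇒ p(6) = (1-p)(1) ⇒ p = 1/7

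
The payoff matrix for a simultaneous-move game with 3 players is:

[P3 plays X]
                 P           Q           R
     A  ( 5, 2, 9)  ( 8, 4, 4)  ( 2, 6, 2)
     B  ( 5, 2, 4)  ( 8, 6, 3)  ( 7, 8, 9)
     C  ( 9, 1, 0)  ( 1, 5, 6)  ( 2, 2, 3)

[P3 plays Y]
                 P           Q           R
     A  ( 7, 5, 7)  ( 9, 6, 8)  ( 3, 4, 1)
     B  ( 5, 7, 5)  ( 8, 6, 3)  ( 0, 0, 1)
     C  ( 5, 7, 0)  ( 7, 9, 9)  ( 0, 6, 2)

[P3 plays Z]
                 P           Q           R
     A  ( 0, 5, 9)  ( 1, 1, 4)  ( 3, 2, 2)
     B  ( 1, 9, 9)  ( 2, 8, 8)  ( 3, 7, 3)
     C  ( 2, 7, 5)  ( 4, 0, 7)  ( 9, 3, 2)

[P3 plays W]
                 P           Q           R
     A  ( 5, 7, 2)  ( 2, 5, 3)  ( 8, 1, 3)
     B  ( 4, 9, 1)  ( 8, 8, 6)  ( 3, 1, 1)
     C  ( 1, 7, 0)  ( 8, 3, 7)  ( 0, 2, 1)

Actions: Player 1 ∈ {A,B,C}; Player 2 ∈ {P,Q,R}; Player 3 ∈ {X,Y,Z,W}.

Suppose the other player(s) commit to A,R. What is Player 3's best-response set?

u_3(X vs A,R) = 2
u_3(Y vs A,R) = 1
u_3(Z vs A,R) = 2
u_3(W vs A,R) = 3
max payoff 3 at {W}

P3 best: {W}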